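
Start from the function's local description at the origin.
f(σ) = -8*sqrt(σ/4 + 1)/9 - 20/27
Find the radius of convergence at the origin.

The radius of convergence is 4.

Branch term (-8/9)*sqrt(1 - σ/(-4)): its argument vanishes at σ = -4, a square-root branch point, modulus 4.
The radius of convergence is the smallest modulus among the singular points: 4.


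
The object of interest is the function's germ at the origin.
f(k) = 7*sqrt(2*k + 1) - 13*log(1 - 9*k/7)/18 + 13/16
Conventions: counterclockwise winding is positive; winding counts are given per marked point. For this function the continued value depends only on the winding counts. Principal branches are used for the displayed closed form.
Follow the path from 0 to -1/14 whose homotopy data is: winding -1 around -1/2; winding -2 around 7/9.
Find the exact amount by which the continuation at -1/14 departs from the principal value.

Continued minus principal equals (-(2)*sqrt(42)) + ((26/9)*pi)*i.

The rational part is single-valued and drops out of the difference; each branch term changes only by its own monodromy.
(7)*sqrt(1 - k/(-1/2)): winding -1 is odd, the square root flips sign, contributing -2*(7)*sqrt(1 - (-1/14)/(-1/2)) = -2*(7)*sqrt(6/7) = -(2)*sqrt(42).
(-13/18)*log(1 - k/(7/9)): each positive loop around 7/9 adds 2*pi*i to the log, so winding -2 contributes (-13/18)*(-2)*2*pi*i = (26/9)*pi*i.
Summing the contributions at k = -1/14 gives (-(2)*sqrt(42)) + ((26/9)*pi)*i.


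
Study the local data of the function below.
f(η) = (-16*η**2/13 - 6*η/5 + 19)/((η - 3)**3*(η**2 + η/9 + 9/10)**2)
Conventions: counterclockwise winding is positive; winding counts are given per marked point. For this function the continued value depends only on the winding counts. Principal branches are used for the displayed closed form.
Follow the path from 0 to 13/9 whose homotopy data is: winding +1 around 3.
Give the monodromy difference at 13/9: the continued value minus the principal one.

Continued minus principal equals 0.

The function is rational, hence single-valued: continuing it around any pole returns the same value, so the difference is 0.


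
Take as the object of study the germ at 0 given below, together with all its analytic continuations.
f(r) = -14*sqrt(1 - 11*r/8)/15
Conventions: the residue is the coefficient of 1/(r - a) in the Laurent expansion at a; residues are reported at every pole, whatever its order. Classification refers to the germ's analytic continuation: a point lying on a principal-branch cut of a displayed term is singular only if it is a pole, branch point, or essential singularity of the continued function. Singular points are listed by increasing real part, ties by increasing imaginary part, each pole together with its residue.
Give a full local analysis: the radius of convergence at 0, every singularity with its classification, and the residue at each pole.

Radius of convergence at 0: 8/11.
At 8/11: an algebraic (square-root) branch point.

Branch term (-14/15)*sqrt(1 - r/(8/11)): its argument vanishes at r = 8/11, a square-root branch point, modulus 8/11.
The radius of convergence is the smallest modulus among the singular points: 8/11.


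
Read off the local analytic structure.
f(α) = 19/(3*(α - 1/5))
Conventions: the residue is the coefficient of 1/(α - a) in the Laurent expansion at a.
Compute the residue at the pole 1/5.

The residue is 19/3.

At the order-1 pole 1/5 set g(α) = (α - (1/5))*f(α) = 19/3.
Simple pole: residue = g(a) at a = 1/5, which is 19/3.


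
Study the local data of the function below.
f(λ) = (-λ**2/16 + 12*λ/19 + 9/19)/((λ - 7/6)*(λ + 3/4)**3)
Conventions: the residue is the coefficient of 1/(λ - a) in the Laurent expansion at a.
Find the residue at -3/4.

At the order-3 pole -3/4 set g(λ) = (λ - (-3/4))^3*f(λ) = (-λ**2/16 + 12*λ/19 + 9/19)/(λ - 7/6).
Order-3 pole: residue = g''(a)/2; g''(-3/4) = -73902/231173, so the residue is -36951/231173.

The residue is -36951/231173.


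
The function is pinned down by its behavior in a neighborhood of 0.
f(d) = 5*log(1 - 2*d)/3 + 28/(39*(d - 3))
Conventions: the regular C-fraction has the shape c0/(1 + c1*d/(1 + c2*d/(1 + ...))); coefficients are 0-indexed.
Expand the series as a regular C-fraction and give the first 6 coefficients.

Taylor coefficients (expand at 0): a_0 = -28/117, a_1 = -1198/351, a_2 = -3538/1053, a_3 = -14068/3159, a_4 = -63208/9477, a_5 = -303292/28431.
c0 = a_0 = -28/117. Peel one level at a time: if S = 1 + c*d/S' with S'(0) = 1, then c is the d-coefficient of S and S' = c*d/(S - 1).
S_1 = c0/f = 1 + (-599/42)*d + (37115/196)*d^2 + ...; c1 = -599/42.
S_2 = c1*d/(S_1 - 1) = 1 + (111345/8386)*d + (-120445/358801)*d^2 + ...; c2 = 111345/8386.
S_3 = c2*d/(S_2 - 1) = 1 + (25942/1026087)*d + (76846/2934369)*d^2 + ...; c3 = 25942/1026087.
S_4 = c3*d/(S_3 - 1) = 1 + (-3287911/3174189)*d + (-13361294/51504135)*d^2 + ...; c4 = -3287911/3174189.
S_5 = c4*d/(S_4 - 1) = 1 + (-12736726/50855585)*d + ...; c5 = -12736726/50855585.

The regular C-fraction coefficients are [-28/117, -599/42, 111345/8386, 25942/1026087, -3287911/3174189, -12736726/50855585].


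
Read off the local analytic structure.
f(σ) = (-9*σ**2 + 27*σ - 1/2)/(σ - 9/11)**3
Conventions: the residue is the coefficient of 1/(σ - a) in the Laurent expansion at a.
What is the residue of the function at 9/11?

At the order-3 pole 9/11 set g(σ) = (σ - (9/11))^3*f(σ) = -9*σ**2 + 27*σ - 1/2.
Order-3 pole: residue = g''(a)/2; g''(9/11) = -18, so the residue is -9.

The residue is -9.


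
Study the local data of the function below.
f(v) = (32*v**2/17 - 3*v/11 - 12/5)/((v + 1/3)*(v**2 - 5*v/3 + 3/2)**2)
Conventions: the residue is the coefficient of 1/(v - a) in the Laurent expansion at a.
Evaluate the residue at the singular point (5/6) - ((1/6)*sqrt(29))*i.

The residue is (35342/158015) - ((1010822/12080965)*sqrt(29))*i.


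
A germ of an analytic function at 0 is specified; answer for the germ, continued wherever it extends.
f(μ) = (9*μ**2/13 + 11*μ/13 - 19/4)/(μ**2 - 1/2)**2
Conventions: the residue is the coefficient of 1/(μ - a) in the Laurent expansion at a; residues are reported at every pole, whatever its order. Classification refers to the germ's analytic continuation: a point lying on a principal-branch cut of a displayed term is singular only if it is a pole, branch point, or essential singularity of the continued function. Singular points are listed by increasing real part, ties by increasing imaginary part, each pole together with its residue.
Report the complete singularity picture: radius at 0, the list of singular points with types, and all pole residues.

Radius of convergence at 0: (1/2)*sqrt(2).
At -(1/2)*sqrt(2): a pole of order 2; residue -(265/104)*sqrt(2).
At (1/2)*sqrt(2): a pole of order 2; residue (265/104)*sqrt(2).

Denominator factor (μ**2 - 1/2)^2: discriminant 2, real irrational roots (1/2)*sqrt(2) and -(1/2)*sqrt(2); poles of order 2, moduli (1/2)*sqrt(2) and (1/2)*sqrt(2).
The radius of convergence is the smallest modulus among the singular points: (1/2)*sqrt(2).
The factor μ**2 - 1/2 splits as (μ - a)(μ - a') with a = -(1/2)*sqrt(2), a' = (1/2)*sqrt(2). At the order-2 pole a set g(μ) = (μ - a)^2*f(μ) = [9*μ**2/13 + 11*μ/13 - 19/4] / (μ - a')^2.
Order-2 pole: residue = g'(a); g'(-(1/2)*sqrt(2)) = -(265/104)*sqrt(2), so the residue is -(265/104)*sqrt(2).
The factor μ**2 - 1/2 splits as (μ - a)(μ - a') with a = (1/2)*sqrt(2), a' = -(1/2)*sqrt(2). At the order-2 pole a set g(μ) = (μ - a)^2*f(μ) = [9*μ**2/13 + 11*μ/13 - 19/4] / (μ - a')^2.
Order-2 pole: residue = g'(a); g'((1/2)*sqrt(2)) = (265/104)*sqrt(2), so the residue is (265/104)*sqrt(2).
List the singular points by increasing real part (a conjugate pair: the negative imaginary part first).


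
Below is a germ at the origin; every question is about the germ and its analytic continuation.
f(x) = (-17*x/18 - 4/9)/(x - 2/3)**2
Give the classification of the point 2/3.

The point is a pole of order 2.

The denominator factor x - 2/3 vanishes at 2/3 and appears to the power 2; the numerator there equals -29/27, nonzero, and no other factor vanishes.
Hence a pole whose order is the multiplicity, 2.


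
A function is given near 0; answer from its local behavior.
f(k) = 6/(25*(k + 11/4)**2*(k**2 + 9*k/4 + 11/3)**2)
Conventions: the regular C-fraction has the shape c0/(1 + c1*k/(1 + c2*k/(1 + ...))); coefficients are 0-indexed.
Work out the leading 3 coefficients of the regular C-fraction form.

The regular C-fraction coefficients are [864/366025, 43/22, -3769/3784].

Taylor coefficients (expand at 0): a_0 = 864/366025, a_1 = -18576/4026275, a_2 = 195858/44289025.
c0 = a_0 = 864/366025. Peel one level at a time: if S = 1 + c*k/S' with S'(0) = 1, then c is the k-coefficient of S and S' = c*k/(S - 1).
S_1 = c0/f = 1 + (43/22)*k + (3769/1936)*k^2 + ...; c1 = 43/22.
S_2 = c1*k/(S_1 - 1) = 1 + (-3769/3784)*k + ...; c2 = -3769/3784.


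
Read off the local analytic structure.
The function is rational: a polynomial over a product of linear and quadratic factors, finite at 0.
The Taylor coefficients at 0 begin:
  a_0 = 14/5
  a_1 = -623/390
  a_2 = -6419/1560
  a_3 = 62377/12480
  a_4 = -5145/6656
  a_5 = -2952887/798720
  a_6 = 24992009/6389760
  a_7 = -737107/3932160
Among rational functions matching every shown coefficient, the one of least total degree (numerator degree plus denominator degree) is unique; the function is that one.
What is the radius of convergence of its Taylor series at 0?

No rational of total degree below 4 reproduces all 8 coefficients; solving the [2/2] Pade equations on them gives f(β) = (-7*β**2/2 + 38*β/39 + 16/5)/(β**2 + β + 8/7), whose expansion matches every shown term.
Denominator factor (β**2 + β + 8/7): discriminant -25/7, complex-conjugate roots (-1/2) + ((5/14)*sqrt(7))*i and (-1/2) - ((5/14)*sqrt(7))*i; poles of order 1, moduli (2/7)*sqrt(14) and (2/7)*sqrt(14).
The radius of convergence is the smallest modulus among the singular points: (2/7)*sqrt(14).

The radius of convergence is (2/7)*sqrt(14).


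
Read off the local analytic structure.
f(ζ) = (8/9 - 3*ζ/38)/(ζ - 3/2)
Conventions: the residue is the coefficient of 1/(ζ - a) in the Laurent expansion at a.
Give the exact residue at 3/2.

At the order-1 pole 3/2 set g(ζ) = (ζ - (3/2))*f(ζ) = 8/9 - 3*ζ/38.
Simple pole: residue = g(a) at a = 3/2, which is 527/684.

The residue is 527/684.


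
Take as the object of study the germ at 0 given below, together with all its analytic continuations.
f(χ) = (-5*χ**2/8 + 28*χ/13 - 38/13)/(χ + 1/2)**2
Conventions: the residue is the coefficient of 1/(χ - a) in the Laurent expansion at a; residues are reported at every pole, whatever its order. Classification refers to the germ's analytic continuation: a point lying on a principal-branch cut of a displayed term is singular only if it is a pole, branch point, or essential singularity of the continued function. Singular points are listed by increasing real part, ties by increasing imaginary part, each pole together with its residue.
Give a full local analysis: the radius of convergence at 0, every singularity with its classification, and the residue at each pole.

Denominator factor (χ + 1/2)^2: pole of order 2 at -1/2, modulus 1/2.
The radius of convergence is the smallest modulus among the singular points: 1/2.
At the order-2 pole -1/2 set g(χ) = (χ - (-1/2))^2*f(χ) = -5*χ**2/8 + 28*χ/13 - 38/13.
Order-2 pole: residue = g'(a); g'(-1/2) = 289/104, so the residue is 289/104.

Radius of convergence at 0: 1/2.
At -1/2: a pole of order 2; residue 289/104.


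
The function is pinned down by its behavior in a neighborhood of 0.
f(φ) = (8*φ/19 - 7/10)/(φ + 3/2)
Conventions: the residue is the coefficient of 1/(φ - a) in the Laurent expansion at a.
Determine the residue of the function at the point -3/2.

At the order-1 pole -3/2 set g(φ) = (φ - (-3/2))*f(φ) = 8*φ/19 - 7/10.
Simple pole: residue = g(a) at a = -3/2, which is -253/190.

The residue is -253/190.


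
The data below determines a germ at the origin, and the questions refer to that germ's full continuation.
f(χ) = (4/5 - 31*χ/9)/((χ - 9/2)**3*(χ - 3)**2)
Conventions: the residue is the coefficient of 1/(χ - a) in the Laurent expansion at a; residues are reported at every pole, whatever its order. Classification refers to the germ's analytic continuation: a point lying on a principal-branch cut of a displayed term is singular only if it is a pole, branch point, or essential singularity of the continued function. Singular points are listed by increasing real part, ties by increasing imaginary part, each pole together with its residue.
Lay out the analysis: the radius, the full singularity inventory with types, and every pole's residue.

Radius of convergence at 0: 3.
At 3: a pole of order 2; residue 8104/1215.
At 9/2: a pole of order 3; residue -8104/1215.

Denominator factor (χ - 9/2)^3: pole of order 3 at 9/2, modulus 9/2.
Denominator factor (χ - 3)^2: pole of order 2 at 3, modulus 3.
The radius of convergence is the smallest modulus among the singular points: 3.
At the order-2 pole 3 set g(χ) = (χ - (3))^2*f(χ) = (4/5 - 31*χ/9)/(χ - 9/2)**3.
Order-2 pole: residue = g'(a); g'(3) = 8104/1215, so the residue is 8104/1215.
At the order-3 pole 9/2 set g(χ) = (χ - (9/2))^3*f(χ) = (4/5 - 31*χ/9)/(χ - 3)**2.
Order-3 pole: residue = g''(a)/2; g''(9/2) = -16208/1215, so the residue is -8104/1215.
List the singular points by increasing real part (a conjugate pair: the negative imaginary part first).


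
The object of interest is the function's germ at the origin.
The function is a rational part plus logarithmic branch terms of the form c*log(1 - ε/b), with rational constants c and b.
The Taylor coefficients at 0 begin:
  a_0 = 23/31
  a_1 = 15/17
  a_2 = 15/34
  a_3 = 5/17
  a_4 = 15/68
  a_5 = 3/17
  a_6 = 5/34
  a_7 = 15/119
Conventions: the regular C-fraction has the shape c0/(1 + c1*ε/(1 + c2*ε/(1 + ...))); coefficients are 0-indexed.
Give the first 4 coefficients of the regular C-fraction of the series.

Taylor coefficients (read off): a_0 = 23/31, a_1 = 15/17, a_2 = 15/34, a_3 = 5/17.
c0 = a_0 = 23/31. Peel one level at a time: if S = 1 + c*ε/S' with S'(0) = 1, then c is the ε-coefficient of S and S' = c*ε/(S - 1).
S_1 = c0/f = 1 + (-465/391)*ε + (250635/305762)*ε^2 + ...; c1 = -465/391.
S_2 = c1*ε/(S_1 - 1) = 1 + (539/782)*ε + (-1/12)*ε^2 + ...; c2 = 539/782.
S_3 = c2*ε/(S_2 - 1) = 1 + (391/3234)*ε + ...; c3 = 391/3234.

The regular C-fraction coefficients are [23/31, -465/391, 539/782, 391/3234].


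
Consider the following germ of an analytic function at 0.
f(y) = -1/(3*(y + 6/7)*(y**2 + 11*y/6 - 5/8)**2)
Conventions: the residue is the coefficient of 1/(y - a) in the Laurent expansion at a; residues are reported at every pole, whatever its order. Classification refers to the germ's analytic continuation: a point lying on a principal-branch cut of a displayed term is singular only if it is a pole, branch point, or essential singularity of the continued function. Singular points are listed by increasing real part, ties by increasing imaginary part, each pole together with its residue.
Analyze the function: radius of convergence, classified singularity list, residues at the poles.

Denominator factor (y**2 + 11*y/6 - 5/8)^2: discriminant 211/36, real irrational roots -11/12 + (1/12)*sqrt(211) and -11/12 - (1/12)*sqrt(211); poles of order 2, moduli -11/12 + (1/12)*sqrt(211) and 11/12 + (1/12)*sqrt(211).
Denominator factor (y + 6/7): pole of order 1 at -6/7, modulus 6/7.
The radius of convergence is the smallest modulus among the singular points: -11/12 + (1/12)*sqrt(211).
The factor y**2 + 11*y/6 - 5/8 splits as (y - a)(y - a') with a = -11/12 - (1/12)*sqrt(211), a' = -11/12 + (1/12)*sqrt(211). At the order-2 pole a set g(y) = (y - a)^2*f(y) = [-1/(3*(y + 6/7))] / (y - a')^2.
Order-2 pole: residue = g'(a); g'(-11/12 - (1/12)*sqrt(211)) = 76832/984987 - (17355520/43852606227)*sqrt(211), so the residue is 76832/984987 - (17355520/43852606227)*sqrt(211).
At the order-1 pole -6/7 set g(y) = (y - (-6/7))*f(y) = -1/(3*(y**2 + 11*y/6 - 5/8)**2).
Simple pole: residue = g(a) at a = -6/7, which is -153664/984987.
The factor y**2 + 11*y/6 - 5/8 splits as (y - a)(y - a') with a = -11/12 + (1/12)*sqrt(211), a' = -11/12 - (1/12)*sqrt(211). At the order-2 pole a set g(y) = (y - a)^2*f(y) = [-1/(3*(y + 6/7))] / (y - a')^2.
Order-2 pole: residue = g'(a); g'(-11/12 + (1/12)*sqrt(211)) = 76832/984987 + (17355520/43852606227)*sqrt(211), so the residue is 76832/984987 + (17355520/43852606227)*sqrt(211).
List the singular points by increasing real part (a conjugate pair: the negative imaginary part first).

Radius of convergence at 0: -11/12 + (1/12)*sqrt(211).
At -11/12 - (1/12)*sqrt(211): a pole of order 2; residue 76832/984987 - (17355520/43852606227)*sqrt(211).
At -6/7: a pole of order 1; residue -153664/984987.
At -11/12 + (1/12)*sqrt(211): a pole of order 2; residue 76832/984987 + (17355520/43852606227)*sqrt(211).


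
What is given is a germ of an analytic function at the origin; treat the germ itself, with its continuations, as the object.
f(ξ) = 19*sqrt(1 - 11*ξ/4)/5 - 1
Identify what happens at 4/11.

The term (19/5)*sqrt(1 - ξ/(4/11)) has argument 1 - 4/11/(4/11) = 0 at 4/11: a square-root (algebraic, two-sheeted) branch point; the remaining terms are analytic or single-valued there.

The point is an algebraic (square-root) branch point.


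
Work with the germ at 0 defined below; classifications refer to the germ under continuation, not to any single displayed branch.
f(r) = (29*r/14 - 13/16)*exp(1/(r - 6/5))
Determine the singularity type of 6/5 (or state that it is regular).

The point is an essential singularity.

The exponent 1/(r - (6/5)) has a pole at 6/5, so exp(1/(r - (6/5))) takes every nonzero value near it: an essential singularity (not a pole of any order).


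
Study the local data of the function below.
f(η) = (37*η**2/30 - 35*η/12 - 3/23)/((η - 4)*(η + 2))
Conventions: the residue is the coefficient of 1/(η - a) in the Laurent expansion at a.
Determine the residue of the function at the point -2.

The residue is -7339/4140.

At the order-1 pole -2 set g(η) = (η - (-2))*f(η) = (37*η**2/30 - 35*η/12 - 3/23)/(η - 4).
Simple pole: residue = g(a) at a = -2, which is -7339/4140.


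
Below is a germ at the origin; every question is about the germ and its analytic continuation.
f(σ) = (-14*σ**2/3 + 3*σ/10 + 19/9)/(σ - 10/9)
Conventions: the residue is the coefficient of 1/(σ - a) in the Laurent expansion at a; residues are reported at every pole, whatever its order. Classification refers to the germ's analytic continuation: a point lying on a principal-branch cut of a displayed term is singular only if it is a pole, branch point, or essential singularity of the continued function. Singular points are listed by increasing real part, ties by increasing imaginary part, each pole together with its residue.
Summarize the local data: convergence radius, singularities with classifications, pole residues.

Radius of convergence at 0: 10/9.
At 10/9: a pole of order 1; residue -806/243.

Denominator factor (σ - 10/9): pole of order 1 at 10/9, modulus 10/9.
The radius of convergence is the smallest modulus among the singular points: 10/9.
At the order-1 pole 10/9 set g(σ) = (σ - (10/9))*f(σ) = -14*σ**2/3 + 3*σ/10 + 19/9.
Simple pole: residue = g(a) at a = 10/9, which is -806/243.


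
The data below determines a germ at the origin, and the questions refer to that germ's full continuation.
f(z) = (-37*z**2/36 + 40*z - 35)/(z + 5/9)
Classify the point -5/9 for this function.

The point is a pole of order 1.

The denominator factor z + 5/9 vanishes at -5/9 and appears to the power 1; the numerator there equals -167785/2916, nonzero, and no other factor vanishes.
Hence a pole whose order is the multiplicity, 1.


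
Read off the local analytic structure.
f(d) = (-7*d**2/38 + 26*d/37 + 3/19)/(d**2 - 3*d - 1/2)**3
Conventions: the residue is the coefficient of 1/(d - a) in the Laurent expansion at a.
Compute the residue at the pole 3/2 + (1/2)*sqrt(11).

The residue is (4076/935693)*sqrt(11).

The factor d**2 - 3*d - 1/2 splits as (d - a)(d - a') with a = 3/2 + (1/2)*sqrt(11), a' = 3/2 - (1/2)*sqrt(11). At the order-3 pole a set g(d) = (d - a)^3*f(d) = [-7*d**2/38 + 26*d/37 + 3/19] / (d - a')^3.
Order-3 pole: residue = g''(a)/2; g''(3/2 + (1/2)*sqrt(11)) = (8152/935693)*sqrt(11), so the residue is (4076/935693)*sqrt(11).


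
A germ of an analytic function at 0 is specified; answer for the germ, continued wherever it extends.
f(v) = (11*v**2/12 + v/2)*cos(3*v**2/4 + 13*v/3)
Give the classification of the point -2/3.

The point is a regular point.

There is no denominator, hence no pole anywhere.
The factor cos(3*v**2/4 + 13*v/3) is entire.
So the germ continues analytically to -2/3.


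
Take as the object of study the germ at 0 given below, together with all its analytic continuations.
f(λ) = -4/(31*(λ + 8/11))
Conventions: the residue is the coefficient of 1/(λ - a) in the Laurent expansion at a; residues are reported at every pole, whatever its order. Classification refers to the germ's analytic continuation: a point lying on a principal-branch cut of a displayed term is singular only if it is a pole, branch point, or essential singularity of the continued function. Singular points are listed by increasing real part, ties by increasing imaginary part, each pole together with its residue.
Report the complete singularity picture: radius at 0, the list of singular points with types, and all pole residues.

Radius of convergence at 0: 8/11.
At -8/11: a pole of order 1; residue -4/31.

Denominator factor (λ + 8/11): pole of order 1 at -8/11, modulus 8/11.
The radius of convergence is the smallest modulus among the singular points: 8/11.
At the order-1 pole -8/11 set g(λ) = (λ - (-8/11))*f(λ) = -4/31.
Simple pole: residue = g(a) at a = -8/11, which is -4/31.


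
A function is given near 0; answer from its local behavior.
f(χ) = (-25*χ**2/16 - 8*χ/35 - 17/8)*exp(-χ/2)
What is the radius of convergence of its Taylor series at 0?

The factor exp(-χ/2) is entire and contributes no finite singular point.
The polynomial part has no poles.
No finite singular points: the Taylor series at 0 converges everywhere.

The radius of convergence is infinite.


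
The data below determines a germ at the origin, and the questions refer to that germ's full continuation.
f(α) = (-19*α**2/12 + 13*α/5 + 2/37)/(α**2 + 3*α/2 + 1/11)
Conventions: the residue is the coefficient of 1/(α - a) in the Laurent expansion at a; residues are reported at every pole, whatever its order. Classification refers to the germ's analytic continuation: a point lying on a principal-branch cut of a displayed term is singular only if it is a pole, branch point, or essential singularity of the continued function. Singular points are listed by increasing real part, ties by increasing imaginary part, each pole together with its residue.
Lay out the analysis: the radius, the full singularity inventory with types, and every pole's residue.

Denominator factor (α**2 + 3*α/2 + 1/11): discriminant 83/44, real irrational roots -3/4 + (1/44)*sqrt(913) and -3/4 - (1/44)*sqrt(913); poles of order 1, moduli 3/4 - (1/44)*sqrt(913) and 3/4 + (1/44)*sqrt(913).
The radius of convergence is the smallest modulus among the singular points: 3/4 - (1/44)*sqrt(913).
The factor α**2 + 3*α/2 + 1/11 splits as (α - a)(α - a') with a = -3/4 - (1/44)*sqrt(913), a' = -3/4 + (1/44)*sqrt(913). At the order-1 pole a set g(α) = (α - a)*f(α) = [-19*α**2/12 + 13*α/5 + 2/37] / (α - a').
Simple pole: residue = g(a) at a = -3/4 - (1/44)*sqrt(913), which is 199/80 + (690257/8107440)*sqrt(913).
The factor α**2 + 3*α/2 + 1/11 splits as (α - a)(α - a') with a = -3/4 + (1/44)*sqrt(913), a' = -3/4 - (1/44)*sqrt(913). At the order-1 pole a set g(α) = (α - a)*f(α) = [-19*α**2/12 + 13*α/5 + 2/37] / (α - a').
Simple pole: residue = g(a) at a = -3/4 + (1/44)*sqrt(913), which is 199/80 - (690257/8107440)*sqrt(913).
List the singular points by increasing real part (a conjugate pair: the negative imaginary part first).

Radius of convergence at 0: 3/4 - (1/44)*sqrt(913).
At -3/4 - (1/44)*sqrt(913): a pole of order 1; residue 199/80 + (690257/8107440)*sqrt(913).
At -3/4 + (1/44)*sqrt(913): a pole of order 1; residue 199/80 - (690257/8107440)*sqrt(913).


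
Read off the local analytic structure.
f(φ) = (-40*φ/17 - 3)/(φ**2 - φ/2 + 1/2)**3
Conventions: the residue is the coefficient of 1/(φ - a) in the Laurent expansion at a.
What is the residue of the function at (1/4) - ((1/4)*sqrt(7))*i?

The factor φ**2 - φ/2 + 1/2 splits as (φ - a)(φ - a') with a = (1/4) - ((1/4)*sqrt(7))*i, a' = (1/4) + ((1/4)*sqrt(7))*i. At the order-3 pole a set g(φ) = (φ - a)^3*f(φ) = [-40*φ/17 - 3] / (φ - a')^3.
Order-3 pole: residue = g''(a)/2; g''((1/4) - ((1/4)*sqrt(7))*i) = -((23424/5831)*sqrt(7))*i, so the residue is -((11712/5831)*sqrt(7))*i.

The residue is -((11712/5831)*sqrt(7))*i.


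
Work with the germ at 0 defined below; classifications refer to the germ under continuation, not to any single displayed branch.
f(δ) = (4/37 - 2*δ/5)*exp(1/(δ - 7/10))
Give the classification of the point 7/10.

The point is an essential singularity.

The exponent 1/(δ - (7/10)) has a pole at 7/10, so exp(1/(δ - (7/10))) takes every nonzero value near it: an essential singularity (not a pole of any order).


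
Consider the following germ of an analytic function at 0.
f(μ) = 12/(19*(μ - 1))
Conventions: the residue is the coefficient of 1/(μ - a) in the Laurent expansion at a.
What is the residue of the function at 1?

At the order-1 pole 1 set g(μ) = (μ - (1))*f(μ) = 12/19.
Simple pole: residue = g(a) at a = 1, which is 12/19.

The residue is 12/19.


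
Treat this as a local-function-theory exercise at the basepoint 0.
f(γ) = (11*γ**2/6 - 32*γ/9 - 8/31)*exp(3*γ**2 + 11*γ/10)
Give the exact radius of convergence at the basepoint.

The factor exp(3*γ**2 + 11*γ/10) is entire and contributes no finite singular point.
The polynomial part has no poles.
No finite singular points: the Taylor series at 0 converges everywhere.

The radius of convergence is infinite.


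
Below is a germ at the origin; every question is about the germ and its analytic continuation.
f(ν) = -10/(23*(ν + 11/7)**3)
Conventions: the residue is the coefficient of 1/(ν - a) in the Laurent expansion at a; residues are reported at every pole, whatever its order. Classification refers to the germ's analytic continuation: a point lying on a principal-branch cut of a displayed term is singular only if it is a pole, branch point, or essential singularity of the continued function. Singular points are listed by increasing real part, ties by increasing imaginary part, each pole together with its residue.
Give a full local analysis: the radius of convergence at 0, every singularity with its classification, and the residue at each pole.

Denominator factor (ν + 11/7)^3: pole of order 3 at -11/7, modulus 11/7.
The radius of convergence is the smallest modulus among the singular points: 11/7.
At the order-3 pole -11/7 set g(ν) = (ν - (-11/7))^3*f(ν) = -10/23.
Order-3 pole: residue = g''(a)/2; g''(-11/7) = 0, so the residue is 0.

Radius of convergence at 0: 11/7.
At -11/7: a pole of order 3; residue 0.


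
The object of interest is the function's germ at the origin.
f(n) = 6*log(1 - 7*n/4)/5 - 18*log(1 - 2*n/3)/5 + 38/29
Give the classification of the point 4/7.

The term (6/5)*log(1 - n/(4/7)) has argument 1 - 4/7/(4/7) = 0 at 4/7: a logarithmic (infinitely-sheeted) branch point; the remaining terms are analytic or single-valued there.

The point is a logarithmic branch point.


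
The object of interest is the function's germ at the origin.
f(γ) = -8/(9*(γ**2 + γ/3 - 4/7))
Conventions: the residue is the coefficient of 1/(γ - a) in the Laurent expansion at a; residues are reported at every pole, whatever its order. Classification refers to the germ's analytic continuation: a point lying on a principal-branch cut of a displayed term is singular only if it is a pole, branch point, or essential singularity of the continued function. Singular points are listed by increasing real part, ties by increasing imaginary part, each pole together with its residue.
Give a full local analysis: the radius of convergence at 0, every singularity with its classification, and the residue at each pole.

Radius of convergence at 0: -1/6 + (1/42)*sqrt(1057).
At -1/6 - (1/42)*sqrt(1057): a pole of order 1; residue (8/453)*sqrt(1057).
At -1/6 + (1/42)*sqrt(1057): a pole of order 1; residue -(8/453)*sqrt(1057).

Denominator factor (γ**2 + γ/3 - 4/7): discriminant 151/63, real irrational roots -1/6 + (1/42)*sqrt(1057) and -1/6 - (1/42)*sqrt(1057); poles of order 1, moduli -1/6 + (1/42)*sqrt(1057) and 1/6 + (1/42)*sqrt(1057).
The radius of convergence is the smallest modulus among the singular points: -1/6 + (1/42)*sqrt(1057).
The factor γ**2 + γ/3 - 4/7 splits as (γ - a)(γ - a') with a = -1/6 - (1/42)*sqrt(1057), a' = -1/6 + (1/42)*sqrt(1057). At the order-1 pole a set g(γ) = (γ - a)*f(γ) = [-8/9] / (γ - a').
Simple pole: residue = g(a) at a = -1/6 - (1/42)*sqrt(1057), which is (8/453)*sqrt(1057).
The factor γ**2 + γ/3 - 4/7 splits as (γ - a)(γ - a') with a = -1/6 + (1/42)*sqrt(1057), a' = -1/6 - (1/42)*sqrt(1057). At the order-1 pole a set g(γ) = (γ - a)*f(γ) = [-8/9] / (γ - a').
Simple pole: residue = g(a) at a = -1/6 + (1/42)*sqrt(1057), which is -(8/453)*sqrt(1057).
List the singular points by increasing real part (a conjugate pair: the negative imaginary part first).


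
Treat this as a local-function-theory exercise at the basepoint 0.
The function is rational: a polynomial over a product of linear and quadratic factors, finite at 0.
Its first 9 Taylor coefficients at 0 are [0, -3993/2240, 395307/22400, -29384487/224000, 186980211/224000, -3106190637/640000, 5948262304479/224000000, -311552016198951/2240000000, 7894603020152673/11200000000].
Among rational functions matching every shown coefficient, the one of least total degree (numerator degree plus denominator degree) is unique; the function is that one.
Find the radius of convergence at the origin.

No rational of total degree below 7 reproduces all 9 coefficients; solving the [1/6] Pade equations on them gives f(x) = 3*x/(35*(x**2 - 6*x/5 - 4/11)**3), whose expansion matches every shown term.
Denominator factor (x**2 - 6*x/5 - 4/11)^3: discriminant 796/275, real irrational roots 3/5 + (1/55)*sqrt(2189) and 3/5 - (1/55)*sqrt(2189); poles of order 3, moduli 3/5 + (1/55)*sqrt(2189) and -3/5 + (1/55)*sqrt(2189).
The radius of convergence is the smallest modulus among the singular points: -3/5 + (1/55)*sqrt(2189).

The radius of convergence is -3/5 + (1/55)*sqrt(2189).


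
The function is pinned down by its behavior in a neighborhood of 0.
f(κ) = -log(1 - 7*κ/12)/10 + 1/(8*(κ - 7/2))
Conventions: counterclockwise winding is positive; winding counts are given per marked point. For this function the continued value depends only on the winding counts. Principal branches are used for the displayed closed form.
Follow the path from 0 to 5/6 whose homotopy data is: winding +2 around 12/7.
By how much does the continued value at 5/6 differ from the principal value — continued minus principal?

Continued minus principal equals -(2/5)*pi*i.

The rational part is single-valued and drops out of the difference; each branch term changes only by its own monodromy.
(-1/10)*log(1 - κ/(12/7)): each positive loop around 12/7 adds 2*pi*i to the log, so winding +2 contributes (-1/10)*(2)*2*pi*i = -(2/5)*pi*i.
Summing the contributions at κ = 5/6 gives -(2/5)*pi*i.


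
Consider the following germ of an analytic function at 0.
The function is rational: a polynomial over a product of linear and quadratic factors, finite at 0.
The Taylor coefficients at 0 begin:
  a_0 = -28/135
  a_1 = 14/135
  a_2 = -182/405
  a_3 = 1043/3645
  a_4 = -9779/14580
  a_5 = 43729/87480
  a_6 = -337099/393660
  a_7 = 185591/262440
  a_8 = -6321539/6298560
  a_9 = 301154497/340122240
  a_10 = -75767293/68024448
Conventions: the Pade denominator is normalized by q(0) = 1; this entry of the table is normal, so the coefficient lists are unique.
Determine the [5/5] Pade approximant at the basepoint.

The Pade approximant has numerator coefficients [-28/135, -156464/843345, -133504/2530035, -46592/843345, -7168/843345, -28672/2530035]; denominator coefficients [1, 17423/12494, -91081/74964, -2675681/1349352, 62764/168669, 385256/506007].

Taylor coefficients needed (read off): a_0 = -28/135, a_1 = 14/135, a_2 = -182/405, a_3 = 1043/3645, a_4 = -9779/14580, a_5 = 43729/87480, a_6 = -337099/393660, a_7 = 185591/262440, a_8 = -6321539/6298560, a_9 = 301154497/340122240, a_10 = -75767293/68024448.
Write the denominator as Q(ψ) = 1 + q1*ψ + q2*ψ^2 + q3*ψ^3 + q4*ψ^4 + q5*ψ^5. Requiring Q*f - P = O(ψ^11) with deg P <= 5 kills the coefficients of ψ^6..ψ^10 in Q*f:
  ψ^6: a_6 + q1*a_5 + q2*a_4 + q3*a_3 + q4*a_2 + q5*a_1 = 0, i.e. -337099/393660 + (43729/87480)*q1 + (-9779/14580)*q2 + (1043/3645)*q3 + (-182/405)*q4 + (14/135)*q5 = 0.
  ψ^7: a_7 + q1*a_6 + q2*a_5 + q3*a_4 + q4*a_3 + q5*a_2 = 0, i.e. 185591/262440 + (-337099/393660)*q1 + (43729/87480)*q2 + (-9779/14580)*q3 + (1043/3645)*q4 + (-182/405)*q5 = 0.
  ψ^8: a_8 + q1*a_7 + q2*a_6 + q3*a_5 + q4*a_4 + q5*a_3 = 0, i.e. -6321539/6298560 + (185591/262440)*q1 + (-337099/393660)*q2 + (43729/87480)*q3 + (-9779/14580)*q4 + (1043/3645)*q5 = 0.
  ψ^9: a_9 + q1*a_8 + q2*a_7 + q3*a_6 + q4*a_5 + q5*a_4 = 0, i.e. 301154497/340122240 + (-6321539/6298560)*q1 + (185591/262440)*q2 + (-337099/393660)*q3 + (43729/87480)*q4 + (-9779/14580)*q5 = 0.
  ψ^10: a_10 + q1*a_9 + q2*a_8 + q3*a_7 + q4*a_6 + q5*a_5 = 0, i.e. -75767293/68024448 + (301154497/340122240)*q1 + (-6321539/6298560)*q2 + (185591/262440)*q3 + (-337099/393660)*q4 + (43729/87480)*q5 = 0.
Solving this linear system: q1 = 17423/12494, q2 = -91081/74964, q3 = -2675681/1349352, q4 = 62764/168669, q5 = 385256/506007.
The numerator is Q*f truncated at degree 5: P0 = a_0 = -28/135; P1 = a_1 + q1*a_0 = -156464/843345; P2 = a_2 + q1*a_1 + q2*a_0 = -133504/2530035; P3 = a_3 + q1*a_2 + q2*a_1 + q3*a_0 = -46592/843345; P4 = a_4 + q1*a_3 + q2*a_2 + q3*a_1 + q4*a_0 = -7168/843345; P5 = a_5 + q1*a_4 + q2*a_3 + q3*a_2 + q4*a_1 + q5*a_0 = -28672/2530035.


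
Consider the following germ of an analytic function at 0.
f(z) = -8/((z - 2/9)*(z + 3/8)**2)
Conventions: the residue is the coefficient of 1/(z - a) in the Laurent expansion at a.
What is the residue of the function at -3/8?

At the order-2 pole -3/8 set g(z) = (z - (-3/8))^2*f(z) = -8/(z - 2/9).
Order-2 pole: residue = g'(a); g'(-3/8) = 41472/1849, so the residue is 41472/1849.

The residue is 41472/1849.


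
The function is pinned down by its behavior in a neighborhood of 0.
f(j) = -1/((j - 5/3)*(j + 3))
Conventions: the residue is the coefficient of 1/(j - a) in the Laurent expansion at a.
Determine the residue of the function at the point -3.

The residue is 3/14.

At the order-1 pole -3 set g(j) = (j - (-3))*f(j) = -1/(j - 5/3).
Simple pole: residue = g(a) at a = -3, which is 3/14.


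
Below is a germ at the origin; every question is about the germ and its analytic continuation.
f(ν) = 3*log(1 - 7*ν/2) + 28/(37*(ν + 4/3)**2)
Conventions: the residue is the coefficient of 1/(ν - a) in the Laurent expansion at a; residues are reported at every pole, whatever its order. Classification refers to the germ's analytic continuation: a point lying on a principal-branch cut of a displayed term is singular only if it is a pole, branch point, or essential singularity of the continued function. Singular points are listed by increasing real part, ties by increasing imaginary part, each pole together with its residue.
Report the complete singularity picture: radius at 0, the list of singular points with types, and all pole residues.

Denominator factor (ν + 4/3)^2: pole of order 2 at -4/3, modulus 4/3.
Branch term (3)*log(1 - ν/(2/7)): its argument vanishes at ν = 2/7, a logarithmic branch point, modulus 2/7.
The radius of convergence is the smallest modulus among the singular points: 2/7.
The branch term is analytic at -4/3 and contributes nothing to the residue; only the rational part matters.
At the order-2 pole -4/3 set g(ν) = (ν - (-4/3))^2*(rational part) = 28/37.
Order-2 pole: residue = g'(a); g'(-4/3) = 0, so the residue is 0.
List the singular points by increasing real part (a conjugate pair: the negative imaginary part first).

Radius of convergence at 0: 2/7.
At -4/3: a pole of order 2; residue 0.
At 2/7: a logarithmic branch point.


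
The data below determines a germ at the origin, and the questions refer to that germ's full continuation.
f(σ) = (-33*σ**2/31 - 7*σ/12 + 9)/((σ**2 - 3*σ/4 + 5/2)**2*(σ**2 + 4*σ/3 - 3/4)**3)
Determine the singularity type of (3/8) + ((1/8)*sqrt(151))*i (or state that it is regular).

The point is a pole of order 2.

The denominator factor σ**2 - 3*σ/4 + 5/2 vanishes at (3/8) + ((1/8)*sqrt(151))*i and appears to the power 2; the numerator there equals (5527/496) - ((257/1488)*sqrt(151))*i, nonzero, and no other factor vanishes.
Hence a pole whose order is the multiplicity, 2.


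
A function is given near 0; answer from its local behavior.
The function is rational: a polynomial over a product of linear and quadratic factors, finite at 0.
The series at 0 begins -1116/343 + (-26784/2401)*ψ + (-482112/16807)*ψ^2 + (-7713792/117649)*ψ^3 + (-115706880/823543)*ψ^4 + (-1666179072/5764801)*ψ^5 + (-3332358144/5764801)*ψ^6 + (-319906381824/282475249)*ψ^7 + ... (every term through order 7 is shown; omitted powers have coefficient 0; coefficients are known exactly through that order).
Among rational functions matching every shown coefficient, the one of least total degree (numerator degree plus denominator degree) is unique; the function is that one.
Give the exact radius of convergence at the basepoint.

No rational of total degree below 2 reproduces all 8 coefficients; solving the [0/2] Pade equations on them gives f(ψ) = -31/(28*(ψ - 7/12)**2), whose expansion matches every shown term.
Denominator factor (ψ - 7/12)^2: pole of order 2 at 7/12, modulus 7/12.
The radius of convergence is the smallest modulus among the singular points: 7/12.

The radius of convergence is 7/12.


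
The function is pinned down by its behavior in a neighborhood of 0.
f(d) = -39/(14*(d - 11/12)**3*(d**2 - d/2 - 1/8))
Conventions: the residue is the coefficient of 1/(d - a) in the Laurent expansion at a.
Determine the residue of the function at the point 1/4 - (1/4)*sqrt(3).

The residue is 44276544/354571 - (26058240/354571)*sqrt(3).

The factor d**2 - d/2 - 1/8 splits as (d - a)(d - a') with a = 1/4 - (1/4)*sqrt(3), a' = 1/4 + (1/4)*sqrt(3). At the order-1 pole a set g(d) = (d - a)*f(d) = [-39/(14*(d - 11/12)**3)] / (d - a').
Simple pole: residue = g(a) at a = 1/4 - (1/4)*sqrt(3), which is 44276544/354571 - (26058240/354571)*sqrt(3).


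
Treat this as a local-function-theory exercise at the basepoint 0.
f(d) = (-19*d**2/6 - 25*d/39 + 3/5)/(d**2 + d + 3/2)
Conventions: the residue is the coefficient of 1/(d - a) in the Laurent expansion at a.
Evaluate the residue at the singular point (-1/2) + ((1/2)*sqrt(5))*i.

The factor d**2 + d + 3/2 splits as (d - a)(d - a') with a = (-1/2) + ((1/2)*sqrt(5))*i, a' = (-1/2) - ((1/2)*sqrt(5))*i. At the order-1 pole a set g(d) = (d - a)*f(d) = [-19*d**2/6 - 25*d/39 + 3/5] / (d - a').
Simple pole: residue = g(a) at a = (-1/2) + ((1/2)*sqrt(5))*i, which is (197/156) - ((797/975)*sqrt(5))*i.

The residue is (197/156) - ((797/975)*sqrt(5))*i.


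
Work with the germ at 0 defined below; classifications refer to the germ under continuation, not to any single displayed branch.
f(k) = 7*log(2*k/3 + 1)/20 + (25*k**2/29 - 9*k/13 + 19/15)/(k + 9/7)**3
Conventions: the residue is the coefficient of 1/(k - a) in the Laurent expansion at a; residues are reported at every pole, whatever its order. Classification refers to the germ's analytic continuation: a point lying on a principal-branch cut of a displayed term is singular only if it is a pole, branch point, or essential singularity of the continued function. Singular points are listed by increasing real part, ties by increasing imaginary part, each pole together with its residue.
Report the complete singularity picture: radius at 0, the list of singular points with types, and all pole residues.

Denominator factor (k + 9/7)^3: pole of order 3 at -9/7, modulus 9/7.
Branch term (7/20)*log(1 - k/(-3/2)): its argument vanishes at k = -3/2, a logarithmic branch point, modulus 3/2.
The radius of convergence is the smallest modulus among the singular points: 9/7.
The branch term is analytic at -9/7 and contributes nothing to the residue; only the rational part matters.
At the order-3 pole -9/7 set g(k) = (k - (-9/7))^3*(rational part) = 25*k**2/29 - 9*k/13 + 19/15.
Order-3 pole: residue = g''(a)/2; g''(-9/7) = 50/29, so the residue is 25/29.
List the singular points by increasing real part (a conjugate pair: the negative imaginary part first).

Radius of convergence at 0: 9/7.
At -3/2: a logarithmic branch point.
At -9/7: a pole of order 3; residue 25/29.
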